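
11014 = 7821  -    -  3193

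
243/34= 7 + 5/34 = 7.15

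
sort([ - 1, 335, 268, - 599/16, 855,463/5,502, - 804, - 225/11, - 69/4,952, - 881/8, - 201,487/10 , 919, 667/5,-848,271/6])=[ - 848, - 804, - 201, - 881/8, - 599/16 ,-225/11 , - 69/4, - 1, 271/6, 487/10,463/5, 667/5 , 268, 335,502, 855,919,952]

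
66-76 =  - 10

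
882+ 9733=10615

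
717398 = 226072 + 491326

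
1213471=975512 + 237959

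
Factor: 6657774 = 2^1*3^1*1109629^1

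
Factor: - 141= - 3^1*47^1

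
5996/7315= 5996/7315 = 0.82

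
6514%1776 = 1186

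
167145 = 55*3039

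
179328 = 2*89664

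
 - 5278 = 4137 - 9415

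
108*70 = 7560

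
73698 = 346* 213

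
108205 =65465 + 42740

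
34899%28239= 6660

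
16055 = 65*247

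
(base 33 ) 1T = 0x3e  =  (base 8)76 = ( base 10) 62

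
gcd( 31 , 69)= 1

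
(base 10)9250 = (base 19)16bg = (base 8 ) 22042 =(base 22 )j2a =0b10010000100010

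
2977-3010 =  - 33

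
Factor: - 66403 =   -  66403^1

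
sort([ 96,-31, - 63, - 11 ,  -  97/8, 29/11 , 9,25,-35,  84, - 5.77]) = [ - 63, - 35,-31 , - 97/8,-11,-5.77,29/11, 9,25, 84,96]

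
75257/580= 129 + 437/580 = 129.75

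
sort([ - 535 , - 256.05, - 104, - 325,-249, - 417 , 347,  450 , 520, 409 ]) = [ - 535,-417, - 325,-256.05 , - 249, - 104 , 347,409,450,  520 ]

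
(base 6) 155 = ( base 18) 3H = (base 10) 71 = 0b1000111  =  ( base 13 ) 56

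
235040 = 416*565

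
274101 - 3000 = 271101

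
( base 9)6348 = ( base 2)1001000110101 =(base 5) 122121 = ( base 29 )5FL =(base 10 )4661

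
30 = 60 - 30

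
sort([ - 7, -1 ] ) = [ - 7, - 1 ]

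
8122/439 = 18 + 220/439 = 18.50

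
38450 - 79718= - 41268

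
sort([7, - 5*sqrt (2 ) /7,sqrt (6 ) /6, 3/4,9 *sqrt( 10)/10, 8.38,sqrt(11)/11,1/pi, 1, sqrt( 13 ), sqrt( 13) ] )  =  [-5*sqrt(2)/7,sqrt ( 11)/11, 1/pi, sqrt(6)/6, 3/4,1,9*sqrt( 10)/10,sqrt ( 13 ),sqrt( 13),7,8.38 ] 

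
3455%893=776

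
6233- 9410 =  - 3177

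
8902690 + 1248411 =10151101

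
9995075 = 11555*865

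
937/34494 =937/34494 = 0.03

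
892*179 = 159668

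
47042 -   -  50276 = 97318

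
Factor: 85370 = 2^1*5^1*8537^1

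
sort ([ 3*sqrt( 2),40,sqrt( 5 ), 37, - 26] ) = [  -  26,sqrt( 5 ),3*sqrt (2 ),  37,40] 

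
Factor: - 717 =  - 3^1*239^1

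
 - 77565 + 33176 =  - 44389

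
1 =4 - 3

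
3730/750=373/75 =4.97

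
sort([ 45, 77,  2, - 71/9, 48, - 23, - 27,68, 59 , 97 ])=[  -  27,  -  23, - 71/9, 2,45,48,  59,68, 77, 97 ]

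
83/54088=83/54088=0.00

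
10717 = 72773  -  62056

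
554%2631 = 554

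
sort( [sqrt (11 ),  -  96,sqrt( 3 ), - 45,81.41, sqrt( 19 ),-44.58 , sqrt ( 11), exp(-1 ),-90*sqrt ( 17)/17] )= [ - 96, - 45, - 44.58, - 90*sqrt (17 )/17,exp(  -  1), sqrt( 3), sqrt( 11), sqrt( 11),sqrt ( 19),81.41 ]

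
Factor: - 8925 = - 3^1*5^2*7^1*17^1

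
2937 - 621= 2316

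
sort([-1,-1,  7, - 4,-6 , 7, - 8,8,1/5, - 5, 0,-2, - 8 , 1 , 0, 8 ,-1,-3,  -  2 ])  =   [ - 8,-8,-6, - 5,-4, - 3,-2, - 2, - 1, - 1,  -  1, 0,0, 1/5,1, 7 , 7, 8, 8] 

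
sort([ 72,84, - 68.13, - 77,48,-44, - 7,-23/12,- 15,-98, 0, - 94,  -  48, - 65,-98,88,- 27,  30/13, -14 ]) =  [ - 98, - 98, - 94, - 77, - 68.13, - 65, - 48, - 44 , - 27, -15, - 14, - 7, - 23/12 , 0 , 30/13 , 48,72,84, 88] 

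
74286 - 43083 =31203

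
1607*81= 130167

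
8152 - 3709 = 4443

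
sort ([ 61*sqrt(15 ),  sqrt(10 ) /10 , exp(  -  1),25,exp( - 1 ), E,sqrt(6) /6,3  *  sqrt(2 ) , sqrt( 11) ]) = [ sqrt ( 10 ) /10, exp( - 1),exp(-1 ),  sqrt( 6) /6,E, sqrt( 11), 3*sqrt( 2), 25, 61*sqrt( 15 ) ]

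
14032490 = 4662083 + 9370407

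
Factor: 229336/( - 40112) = -263/46 = - 2^( - 1 )*23^(- 1 )*263^1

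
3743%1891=1852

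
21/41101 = 21/41101  =  0.00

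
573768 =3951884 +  - 3378116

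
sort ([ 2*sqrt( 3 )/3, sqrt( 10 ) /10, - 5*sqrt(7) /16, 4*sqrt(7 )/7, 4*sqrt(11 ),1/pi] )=[ - 5*sqrt( 7)/16, sqrt(10)/10, 1/pi, 2*sqrt( 3 ) /3,4*  sqrt(7) /7,4*sqrt(11)]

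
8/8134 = 4/4067 = 0.00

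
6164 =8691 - 2527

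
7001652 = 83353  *84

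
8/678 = 4/339 = 0.01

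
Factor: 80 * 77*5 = 30800 = 2^4*5^2 * 7^1 * 11^1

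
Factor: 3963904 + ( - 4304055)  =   - 7^1*48593^1 = - 340151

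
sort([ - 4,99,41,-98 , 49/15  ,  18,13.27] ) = [ - 98,  -  4,49/15,13.27,18, 41 , 99]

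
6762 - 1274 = 5488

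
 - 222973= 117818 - 340791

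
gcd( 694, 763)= 1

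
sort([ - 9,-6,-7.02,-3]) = [-9, - 7.02,-6,  -  3 ] 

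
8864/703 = 8864/703 = 12.61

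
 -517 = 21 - 538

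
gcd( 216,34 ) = 2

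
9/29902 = 9/29902 = 0.00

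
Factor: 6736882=2^1*311^1*10831^1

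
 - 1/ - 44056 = 1/44056 = 0.00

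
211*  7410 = 1563510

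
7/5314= 7/5314 =0.00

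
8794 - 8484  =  310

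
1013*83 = 84079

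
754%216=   106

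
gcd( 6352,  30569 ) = 397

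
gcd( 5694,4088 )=146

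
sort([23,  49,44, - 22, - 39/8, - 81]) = [ - 81, - 22,-39/8,23,44,49]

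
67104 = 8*8388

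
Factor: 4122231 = 3^1*1374077^1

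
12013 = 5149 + 6864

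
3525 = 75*47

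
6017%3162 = 2855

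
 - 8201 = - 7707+-494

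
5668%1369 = 192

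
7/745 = 7/745= 0.01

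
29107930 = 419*69470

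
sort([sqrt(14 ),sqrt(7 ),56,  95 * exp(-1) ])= [sqrt(7) , sqrt (14), 95*exp( - 1 ), 56]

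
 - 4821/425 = -4821/425 =-  11.34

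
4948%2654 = 2294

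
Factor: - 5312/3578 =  - 2^5 * 83^1 * 1789^( - 1) =- 2656/1789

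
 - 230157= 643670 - 873827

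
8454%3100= 2254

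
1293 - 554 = 739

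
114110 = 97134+16976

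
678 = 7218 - 6540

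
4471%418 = 291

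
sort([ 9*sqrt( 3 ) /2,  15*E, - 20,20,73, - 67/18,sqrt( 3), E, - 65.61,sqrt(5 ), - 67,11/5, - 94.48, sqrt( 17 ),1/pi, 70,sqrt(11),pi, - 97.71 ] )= [-97.71, - 94.48, -67, - 65.61,-20, - 67/18, 1/pi,sqrt( 3),11/5,sqrt( 5),  E,pi,sqrt( 11 ),sqrt(17 ),9*sqrt( 3 ) /2,20, 15 * E, 70,73 ] 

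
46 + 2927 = 2973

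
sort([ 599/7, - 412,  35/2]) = [ - 412,35/2,599/7 ]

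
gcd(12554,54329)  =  1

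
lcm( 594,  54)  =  594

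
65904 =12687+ 53217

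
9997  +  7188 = 17185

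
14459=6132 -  - 8327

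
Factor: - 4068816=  - 2^4*3^1*29^1*37^1*79^1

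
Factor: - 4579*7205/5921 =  - 5^1*11^1*19^1*31^( - 1)*131^1*191^( -1 )*241^1 = - 32991695/5921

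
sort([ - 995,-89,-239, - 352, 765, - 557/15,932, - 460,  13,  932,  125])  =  [ - 995, - 460, - 352,  -  239, - 89, - 557/15, 13,125,765,932,932 ] 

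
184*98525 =18128600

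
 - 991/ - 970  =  1 + 21/970= 1.02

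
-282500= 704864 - 987364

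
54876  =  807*68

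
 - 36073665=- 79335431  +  43261766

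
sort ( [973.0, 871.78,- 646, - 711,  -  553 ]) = [ - 711, - 646,  -  553,871.78,973.0]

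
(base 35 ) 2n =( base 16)5d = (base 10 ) 93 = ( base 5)333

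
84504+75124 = 159628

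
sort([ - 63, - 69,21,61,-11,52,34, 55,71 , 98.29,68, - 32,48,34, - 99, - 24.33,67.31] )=[- 99, - 69, - 63, - 32, - 24.33, - 11,21,34,34, 48, 52,55,61,67.31,68, 71,98.29]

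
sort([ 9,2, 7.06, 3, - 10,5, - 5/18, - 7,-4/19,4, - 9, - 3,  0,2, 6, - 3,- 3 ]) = [ - 10 , - 9, - 7, - 3, - 3,-3, - 5/18, - 4/19, 0,2, 2, 3,4,5, 6, 7.06,9]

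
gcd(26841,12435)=3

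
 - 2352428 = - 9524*247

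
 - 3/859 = -1+ 856/859 = - 0.00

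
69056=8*8632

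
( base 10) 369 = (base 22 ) GH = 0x171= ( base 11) 306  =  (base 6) 1413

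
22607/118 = 191  +  69/118   =  191.58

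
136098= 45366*3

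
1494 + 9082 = 10576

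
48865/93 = 48865/93 =525.43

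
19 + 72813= 72832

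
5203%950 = 453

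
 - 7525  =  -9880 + 2355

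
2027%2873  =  2027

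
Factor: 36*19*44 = 30096 = 2^4*3^2*11^1*19^1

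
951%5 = 1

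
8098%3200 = 1698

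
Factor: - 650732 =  - 2^2* 162683^1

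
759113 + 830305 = 1589418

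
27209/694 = 27209/694 = 39.21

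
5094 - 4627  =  467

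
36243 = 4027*9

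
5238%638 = 134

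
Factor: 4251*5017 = 21327267 = 3^1*13^1 *29^1 * 109^1 * 173^1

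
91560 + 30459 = 122019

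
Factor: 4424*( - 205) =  - 906920 = -2^3*5^1*7^1*41^1*  79^1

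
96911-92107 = 4804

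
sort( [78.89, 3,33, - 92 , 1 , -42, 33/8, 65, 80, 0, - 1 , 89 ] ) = [ - 92, - 42 , - 1,0, 1,3,  33/8,  33,65,78.89,80,89]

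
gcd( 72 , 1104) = 24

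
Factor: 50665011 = 3^1*59^1*286243^1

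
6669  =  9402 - 2733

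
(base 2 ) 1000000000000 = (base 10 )4096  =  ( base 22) 8A4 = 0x1000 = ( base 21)961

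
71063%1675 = 713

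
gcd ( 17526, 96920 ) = 2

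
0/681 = 0  =  0.00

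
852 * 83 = 70716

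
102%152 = 102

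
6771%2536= 1699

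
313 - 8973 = - 8660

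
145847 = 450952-305105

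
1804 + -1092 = 712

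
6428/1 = 6428 =6428.00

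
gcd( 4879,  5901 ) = 7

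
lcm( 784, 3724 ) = 14896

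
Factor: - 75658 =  - 2^1*11^1 * 19^1*181^1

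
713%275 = 163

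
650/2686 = 325/1343=   0.24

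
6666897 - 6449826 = 217071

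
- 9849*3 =- 29547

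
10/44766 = 5/22383 = 0.00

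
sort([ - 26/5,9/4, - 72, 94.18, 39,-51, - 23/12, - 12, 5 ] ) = [ - 72 , - 51, -12, - 26/5,  -  23/12,9/4,  5, 39,94.18 ]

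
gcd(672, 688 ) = 16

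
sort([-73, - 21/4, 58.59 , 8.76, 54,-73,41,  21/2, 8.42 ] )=[ - 73, - 73 , - 21/4,8.42,  8.76, 21/2,41,54  ,  58.59 ] 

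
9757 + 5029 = 14786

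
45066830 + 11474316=56541146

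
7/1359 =7/1359  =  0.01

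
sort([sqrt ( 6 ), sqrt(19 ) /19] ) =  [sqrt( 19)/19,sqrt( 6) ] 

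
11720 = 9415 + 2305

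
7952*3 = 23856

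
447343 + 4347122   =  4794465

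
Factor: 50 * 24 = 2^4*3^1 * 5^2 = 1200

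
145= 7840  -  7695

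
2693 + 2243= 4936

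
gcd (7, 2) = 1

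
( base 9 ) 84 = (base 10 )76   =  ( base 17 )48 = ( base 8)114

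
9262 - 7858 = 1404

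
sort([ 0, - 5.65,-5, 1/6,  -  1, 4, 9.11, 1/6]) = [-5.65,-5,-1,  0, 1/6,1/6, 4, 9.11]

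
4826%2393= 40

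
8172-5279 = 2893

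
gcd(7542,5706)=18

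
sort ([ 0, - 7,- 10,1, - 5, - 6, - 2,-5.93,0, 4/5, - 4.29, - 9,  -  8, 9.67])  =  [ - 10, - 9, - 8,  -  7, - 6, - 5.93,-5,  -  4.29, - 2,  0,0,4/5, 1, 9.67 ] 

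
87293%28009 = 3266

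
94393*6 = 566358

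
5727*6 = 34362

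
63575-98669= - 35094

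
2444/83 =29  +  37/83 = 29.45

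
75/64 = 75/64 = 1.17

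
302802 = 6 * 50467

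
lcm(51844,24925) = 1296100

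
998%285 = 143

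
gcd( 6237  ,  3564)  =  891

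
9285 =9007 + 278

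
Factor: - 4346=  - 2^1*41^1*53^1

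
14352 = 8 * 1794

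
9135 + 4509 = 13644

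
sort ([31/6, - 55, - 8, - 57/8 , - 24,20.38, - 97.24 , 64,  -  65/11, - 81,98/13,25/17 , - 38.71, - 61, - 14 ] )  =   [ - 97.24 , - 81, - 61, - 55, - 38.71, - 24, - 14, - 8, - 57/8 , - 65/11, 25/17,31/6, 98/13, 20.38,  64]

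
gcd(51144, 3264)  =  24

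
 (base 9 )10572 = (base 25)b66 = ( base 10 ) 7031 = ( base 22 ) ebd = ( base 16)1B77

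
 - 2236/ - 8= 559/2 = 279.50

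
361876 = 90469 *4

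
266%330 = 266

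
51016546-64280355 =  - 13263809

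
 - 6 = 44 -50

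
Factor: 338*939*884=280565688 = 2^3*3^1*13^3*17^1*313^1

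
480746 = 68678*7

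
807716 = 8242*98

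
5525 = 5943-418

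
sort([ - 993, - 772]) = [ - 993, - 772]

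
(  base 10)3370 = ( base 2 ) 110100101010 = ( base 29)406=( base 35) 2QA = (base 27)4GM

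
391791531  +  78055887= 469847418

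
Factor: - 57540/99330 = -2^1*11^( - 1)*43^( -1) * 137^1  =  - 274/473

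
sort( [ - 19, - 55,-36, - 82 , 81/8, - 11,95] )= [ - 82,-55, - 36,  -  19,-11,81/8,95]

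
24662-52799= - 28137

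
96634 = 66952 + 29682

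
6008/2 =3004= 3004.00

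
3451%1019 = 394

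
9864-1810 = 8054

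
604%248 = 108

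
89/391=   89/391 = 0.23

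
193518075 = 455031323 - 261513248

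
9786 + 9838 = 19624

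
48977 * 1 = 48977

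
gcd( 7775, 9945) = 5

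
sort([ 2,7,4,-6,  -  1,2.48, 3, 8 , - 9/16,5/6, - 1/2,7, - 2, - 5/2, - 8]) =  [-8,-6, - 5/2, - 2,-1, - 9/16,-1/2, 5/6,  2,  2.48,3, 4,7,7,8]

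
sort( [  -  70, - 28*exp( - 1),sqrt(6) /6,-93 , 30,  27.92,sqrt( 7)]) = [ - 93,  -  70,-28*exp(-1), sqrt(6) /6,sqrt(7 ),27.92,30 ] 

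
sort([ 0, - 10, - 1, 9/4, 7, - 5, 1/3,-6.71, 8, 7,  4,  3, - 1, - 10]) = [- 10, - 10,-6.71,- 5, - 1,  -  1, 0, 1/3,  9/4 , 3,4,7,  7, 8]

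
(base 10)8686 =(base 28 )B26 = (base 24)f1m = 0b10000111101110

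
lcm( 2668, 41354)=82708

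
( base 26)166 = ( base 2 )1101000110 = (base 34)OM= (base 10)838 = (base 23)1DA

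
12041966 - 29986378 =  - 17944412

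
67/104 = 67/104 = 0.64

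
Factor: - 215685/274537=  - 3^2 * 5^1*281^( - 1)  *  977^( - 1 )* 4793^1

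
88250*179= 15796750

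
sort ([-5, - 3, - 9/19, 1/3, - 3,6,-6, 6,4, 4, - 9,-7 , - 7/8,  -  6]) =[-9,- 7,-6, - 6, - 5 , - 3, - 3, - 7/8, - 9/19,1/3 , 4,4, 6,6 ] 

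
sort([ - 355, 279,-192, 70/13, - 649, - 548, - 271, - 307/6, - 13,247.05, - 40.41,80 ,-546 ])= [ - 649, - 548, - 546,-355,  -  271,-192, - 307/6, - 40.41, - 13,70/13,80, 247.05,279]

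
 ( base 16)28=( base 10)40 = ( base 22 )1I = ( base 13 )31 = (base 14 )2c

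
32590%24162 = 8428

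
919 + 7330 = 8249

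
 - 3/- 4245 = 1/1415 = 0.00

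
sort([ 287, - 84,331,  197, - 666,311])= [ - 666,-84,197,287, 311, 331] 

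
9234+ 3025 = 12259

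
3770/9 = 418 + 8/9 = 418.89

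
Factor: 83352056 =2^3*31^1*47^1*7151^1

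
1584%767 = 50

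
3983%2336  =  1647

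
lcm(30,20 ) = 60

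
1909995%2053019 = 1909995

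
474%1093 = 474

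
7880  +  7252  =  15132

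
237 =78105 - 77868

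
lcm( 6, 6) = 6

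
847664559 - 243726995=603937564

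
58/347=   58/347= 0.17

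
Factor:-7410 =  - 2^1 * 3^1 * 5^1*13^1*19^1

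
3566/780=4+ 223/390 = 4.57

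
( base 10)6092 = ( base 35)4Y2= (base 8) 13714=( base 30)6N2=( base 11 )4639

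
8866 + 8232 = 17098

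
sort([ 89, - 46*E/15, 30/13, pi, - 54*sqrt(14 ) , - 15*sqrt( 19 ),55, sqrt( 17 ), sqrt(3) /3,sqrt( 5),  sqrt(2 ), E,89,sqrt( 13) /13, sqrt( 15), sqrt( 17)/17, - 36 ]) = [ - 54*sqrt( 14),-15*sqrt( 19), - 36, - 46 * E/15, sqrt(17 ) /17, sqrt ( 13)/13,sqrt( 3)/3,  sqrt (2 ),sqrt( 5 ),30/13,  E,  pi, sqrt( 15 ),sqrt( 17 ),  55, 89, 89] 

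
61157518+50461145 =111618663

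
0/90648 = 0 = 0.00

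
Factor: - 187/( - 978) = 2^(  -  1 )*3^( - 1 )*11^1  *  17^1*163^(- 1) 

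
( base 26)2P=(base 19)41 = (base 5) 302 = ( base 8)115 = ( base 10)77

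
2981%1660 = 1321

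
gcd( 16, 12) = 4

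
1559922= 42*37141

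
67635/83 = 67635/83 = 814.88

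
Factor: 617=617^1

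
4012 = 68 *59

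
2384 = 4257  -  1873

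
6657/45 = 147 +14/15 = 147.93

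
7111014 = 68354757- 61243743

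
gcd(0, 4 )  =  4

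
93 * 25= 2325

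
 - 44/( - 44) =1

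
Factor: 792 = 2^3 *3^2 * 11^1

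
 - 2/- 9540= 1/4770 = 0.00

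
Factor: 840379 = 31^1*27109^1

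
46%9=1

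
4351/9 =483 + 4/9 = 483.44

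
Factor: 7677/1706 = 2^(-1 )*3^2=9/2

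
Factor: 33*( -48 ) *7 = -11088 = - 2^4*3^2 * 7^1*11^1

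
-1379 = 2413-3792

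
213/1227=71/409 = 0.17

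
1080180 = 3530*306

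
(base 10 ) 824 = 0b1100111000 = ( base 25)17o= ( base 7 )2255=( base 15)39e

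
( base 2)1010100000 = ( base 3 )220220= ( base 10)672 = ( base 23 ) 165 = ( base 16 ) 2a0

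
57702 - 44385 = 13317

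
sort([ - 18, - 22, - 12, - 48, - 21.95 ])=[ - 48, - 22, - 21.95, - 18, - 12 ]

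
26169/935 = 2379/85 = 27.99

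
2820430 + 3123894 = 5944324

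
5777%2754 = 269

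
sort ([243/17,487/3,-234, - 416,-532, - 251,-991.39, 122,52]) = [-991.39,  -  532,  -  416, - 251, - 234  ,  243/17, 52,122,487/3]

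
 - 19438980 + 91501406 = 72062426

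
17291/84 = 205 + 71/84 = 205.85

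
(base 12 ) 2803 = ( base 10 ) 4611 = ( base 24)803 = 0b1001000000011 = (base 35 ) 3qq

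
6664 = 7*952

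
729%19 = 7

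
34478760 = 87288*395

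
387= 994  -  607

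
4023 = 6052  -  2029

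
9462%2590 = 1692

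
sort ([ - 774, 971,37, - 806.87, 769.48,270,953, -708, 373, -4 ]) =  [ - 806.87 ,  -  774, - 708, - 4,37,270,  373 , 769.48, 953, 971 ]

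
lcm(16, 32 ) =32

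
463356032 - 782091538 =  - 318735506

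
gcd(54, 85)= 1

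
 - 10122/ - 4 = 5061/2 = 2530.50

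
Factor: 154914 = 2^1*3^1*25819^1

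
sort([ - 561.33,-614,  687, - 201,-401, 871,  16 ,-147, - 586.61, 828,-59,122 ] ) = [ - 614,- 586.61,  -  561.33, - 401, - 201, - 147, - 59,16,122,  687, 828,871] 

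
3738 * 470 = 1756860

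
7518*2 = 15036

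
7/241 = 7/241 = 0.03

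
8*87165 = 697320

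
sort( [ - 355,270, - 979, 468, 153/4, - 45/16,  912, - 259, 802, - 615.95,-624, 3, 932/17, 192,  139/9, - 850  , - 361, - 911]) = [ - 979, - 911, - 850, - 624, - 615.95, - 361,- 355, - 259,-45/16 , 3, 139/9, 153/4, 932/17, 192, 270, 468, 802,  912] 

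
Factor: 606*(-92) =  - 2^3*3^1*23^1*101^1  =  - 55752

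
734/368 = 1 + 183/184 = 1.99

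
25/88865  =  5/17773 = 0.00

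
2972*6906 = 20524632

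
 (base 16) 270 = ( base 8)1160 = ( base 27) n3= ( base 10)624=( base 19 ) 1DG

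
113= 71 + 42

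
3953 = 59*67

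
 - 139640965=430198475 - 569839440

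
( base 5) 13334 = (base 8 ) 2106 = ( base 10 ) 1094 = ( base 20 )2EE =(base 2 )10001000110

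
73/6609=73/6609= 0.01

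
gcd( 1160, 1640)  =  40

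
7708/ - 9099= - 1+1391/9099= -0.85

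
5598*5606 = 31382388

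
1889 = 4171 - 2282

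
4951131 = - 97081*( - 51)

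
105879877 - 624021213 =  - 518141336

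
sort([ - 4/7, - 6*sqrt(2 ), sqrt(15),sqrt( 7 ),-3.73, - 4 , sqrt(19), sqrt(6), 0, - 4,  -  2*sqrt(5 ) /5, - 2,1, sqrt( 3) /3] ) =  [ - 6*sqrt(2), - 4, - 4 , - 3.73, - 2, - 2*sqrt(5)/5, - 4/7, 0,  sqrt(3) /3,1, sqrt( 6 ), sqrt(7 ) , sqrt(15 ), sqrt ( 19) ] 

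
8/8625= 8/8625 =0.00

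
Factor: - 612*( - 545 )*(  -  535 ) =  - 178443900=- 2^2*3^2 * 5^2*17^1 * 107^1 *109^1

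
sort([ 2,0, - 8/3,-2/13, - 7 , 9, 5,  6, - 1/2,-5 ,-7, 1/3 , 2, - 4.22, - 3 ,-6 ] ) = [ - 7,-7,- 6,-5, - 4.22, - 3, - 8/3, - 1/2 , - 2/13,  0,1/3,  2,2,5,  6, 9]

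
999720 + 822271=1821991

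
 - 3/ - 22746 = 1/7582 = 0.00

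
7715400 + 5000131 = 12715531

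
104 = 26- - 78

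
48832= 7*6976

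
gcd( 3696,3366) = 66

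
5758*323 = 1859834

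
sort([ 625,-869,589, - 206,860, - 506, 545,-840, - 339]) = [-869, - 840,-506 , - 339, - 206, 545 , 589, 625 , 860 ]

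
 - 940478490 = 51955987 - 992434477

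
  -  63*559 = - 35217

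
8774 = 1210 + 7564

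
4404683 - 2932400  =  1472283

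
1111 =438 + 673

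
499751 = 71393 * 7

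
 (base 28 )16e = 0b1111000110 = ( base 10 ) 966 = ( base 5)12331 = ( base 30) 126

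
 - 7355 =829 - 8184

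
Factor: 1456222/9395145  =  2^1*3^(-2)*5^(-1)*23^1*103^( -1)*2027^( - 1)*31657^1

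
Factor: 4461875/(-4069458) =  - 2^( - 1)*3^( - 2) * 5^4*11^2*19^( - 1)*59^1*73^( - 1)*163^( - 1)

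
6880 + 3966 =10846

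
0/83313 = 0  =  0.00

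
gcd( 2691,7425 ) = 9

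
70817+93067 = 163884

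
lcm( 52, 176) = 2288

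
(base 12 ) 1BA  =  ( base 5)2121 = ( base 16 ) 11E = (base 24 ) bm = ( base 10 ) 286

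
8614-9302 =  - 688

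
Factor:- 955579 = - 29^1*83^1 *397^1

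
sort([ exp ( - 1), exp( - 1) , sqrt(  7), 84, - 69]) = [ - 69,exp( - 1),exp( - 1), sqrt( 7),84]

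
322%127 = 68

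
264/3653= 264/3653 = 0.07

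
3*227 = 681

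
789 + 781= 1570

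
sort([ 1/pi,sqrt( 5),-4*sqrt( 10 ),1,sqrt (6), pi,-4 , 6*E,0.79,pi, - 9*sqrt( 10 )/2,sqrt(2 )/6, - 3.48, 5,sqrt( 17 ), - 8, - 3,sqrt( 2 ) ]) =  [-9*sqrt(10)/2, - 4*sqrt(10 ), - 8, - 4, - 3.48,-3, sqrt( 2 ) /6, 1/pi,0.79,1, sqrt (2),sqrt( 5),sqrt(6 ),pi, pi, sqrt( 17 ),5, 6*E ]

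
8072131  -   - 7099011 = 15171142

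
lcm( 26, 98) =1274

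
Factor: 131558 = 2^1*7^1 * 9397^1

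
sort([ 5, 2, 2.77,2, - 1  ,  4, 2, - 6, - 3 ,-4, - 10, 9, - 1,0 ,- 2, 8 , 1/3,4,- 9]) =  [ - 10, - 9, - 6 , - 4, - 3, - 2,-1, - 1 , 0, 1/3, 2, 2, 2, 2.77, 4, 4,5, 8, 9]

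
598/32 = 299/16 = 18.69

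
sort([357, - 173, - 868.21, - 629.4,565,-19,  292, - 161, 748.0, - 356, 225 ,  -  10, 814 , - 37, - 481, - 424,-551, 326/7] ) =[- 868.21, - 629.4,-551, - 481, - 424, - 356,-173, - 161 , - 37, - 19,-10, 326/7 , 225, 292,357, 565,  748.0, 814 ] 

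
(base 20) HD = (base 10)353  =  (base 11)2A1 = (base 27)D2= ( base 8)541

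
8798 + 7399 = 16197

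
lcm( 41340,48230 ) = 289380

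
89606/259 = 345 + 251/259  =  345.97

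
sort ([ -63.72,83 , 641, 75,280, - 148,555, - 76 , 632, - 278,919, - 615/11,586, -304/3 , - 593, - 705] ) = [ - 705, - 593, - 278 , - 148, - 304/3, - 76, - 63.72, -615/11,75,83,  280, 555, 586,632,641,919 ] 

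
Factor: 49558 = 2^1*71^1*349^1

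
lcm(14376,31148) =186888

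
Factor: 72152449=23^1*3137063^1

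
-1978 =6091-8069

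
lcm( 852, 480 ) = 34080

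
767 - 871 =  - 104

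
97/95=1+ 2/95 = 1.02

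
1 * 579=579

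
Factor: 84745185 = 3^1*5^1*7^1 *807097^1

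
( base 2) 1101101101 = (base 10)877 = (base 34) PR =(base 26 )17j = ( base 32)RD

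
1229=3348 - 2119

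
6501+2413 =8914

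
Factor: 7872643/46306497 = 3^ ( - 1 )*107^( - 1 )*181^( - 1 )*797^( - 1)*7872643^1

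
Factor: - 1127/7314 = -2^(-1 )*3^( - 1 )  *7^2*53^(- 1) = -49/318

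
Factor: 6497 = 73^1*89^1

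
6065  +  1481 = 7546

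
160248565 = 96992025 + 63256540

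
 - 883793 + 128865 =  - 754928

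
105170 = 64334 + 40836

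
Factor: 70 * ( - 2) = - 140 = - 2^2*5^1*7^1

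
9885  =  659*15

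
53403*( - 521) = -27822963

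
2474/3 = 824 + 2/3 =824.67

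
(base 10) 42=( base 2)101010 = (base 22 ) 1K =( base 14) 30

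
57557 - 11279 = 46278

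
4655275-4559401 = 95874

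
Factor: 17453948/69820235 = 2^2*5^( - 1)*163^( - 1)*85669^( - 1 )*4363487^1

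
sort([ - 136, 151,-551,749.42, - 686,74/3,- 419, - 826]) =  [ - 826,-686, - 551,  -  419, - 136,74/3,151,749.42 ]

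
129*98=12642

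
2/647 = 2/647=0.00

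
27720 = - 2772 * (- 10) 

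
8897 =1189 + 7708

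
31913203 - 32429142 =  - 515939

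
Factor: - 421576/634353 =  -  2^3*3^( - 1) * 19^ (-1 )*31^( - 1)*359^( - 1 ) * 52697^1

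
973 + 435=1408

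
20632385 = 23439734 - 2807349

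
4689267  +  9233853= 13923120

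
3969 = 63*63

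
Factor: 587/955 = 5^(-1)*191^( -1 )*587^1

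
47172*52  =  2452944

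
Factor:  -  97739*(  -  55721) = 43^1*2273^1*55721^1  =  5446114819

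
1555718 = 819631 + 736087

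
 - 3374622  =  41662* ( - 81)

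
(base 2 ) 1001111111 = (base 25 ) 10e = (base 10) 639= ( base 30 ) l9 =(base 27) NI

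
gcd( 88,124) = 4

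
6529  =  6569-40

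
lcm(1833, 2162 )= 84318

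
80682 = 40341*2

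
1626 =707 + 919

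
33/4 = 33/4 = 8.25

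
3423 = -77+3500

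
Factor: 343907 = 241^1*1427^1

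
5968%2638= 692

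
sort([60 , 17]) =[ 17, 60 ]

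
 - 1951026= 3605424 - 5556450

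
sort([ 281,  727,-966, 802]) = [-966 , 281,727,802 ]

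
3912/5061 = 1304/1687 = 0.77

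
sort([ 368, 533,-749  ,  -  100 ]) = [ - 749,-100,368,533 ]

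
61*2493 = 152073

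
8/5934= 4/2967= 0.00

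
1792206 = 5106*351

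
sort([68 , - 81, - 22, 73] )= [-81,-22,68, 73] 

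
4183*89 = 372287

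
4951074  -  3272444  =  1678630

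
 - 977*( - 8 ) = 7816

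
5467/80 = 5467/80 = 68.34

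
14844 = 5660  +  9184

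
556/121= 4+72/121 = 4.60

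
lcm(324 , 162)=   324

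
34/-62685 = - 1 + 62651/62685 = - 0.00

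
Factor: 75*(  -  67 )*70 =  -2^1*3^1*5^3* 7^1*67^1= - 351750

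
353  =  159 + 194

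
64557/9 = 7173 =7173.00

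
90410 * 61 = 5515010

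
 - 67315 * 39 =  - 2625285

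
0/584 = 0 = 0.00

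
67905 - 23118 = 44787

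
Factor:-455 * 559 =- 254345 = -5^1 *7^1*13^2 * 43^1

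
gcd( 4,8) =4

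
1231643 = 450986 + 780657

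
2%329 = 2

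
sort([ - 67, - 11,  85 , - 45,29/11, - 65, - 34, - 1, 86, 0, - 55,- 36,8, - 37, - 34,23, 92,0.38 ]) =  [ - 67, - 65, - 55, - 45, - 37, - 36, - 34, - 34, - 11, - 1, 0,0.38, 29/11,  8, 23,85, 86, 92]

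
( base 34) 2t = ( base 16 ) 61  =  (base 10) 97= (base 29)3A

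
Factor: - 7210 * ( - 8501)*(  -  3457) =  - 211887169970 = - 2^1*5^1 * 7^1 * 103^1* 3457^1*8501^1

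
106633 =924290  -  817657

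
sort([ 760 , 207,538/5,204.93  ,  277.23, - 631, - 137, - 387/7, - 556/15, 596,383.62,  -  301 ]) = [ - 631, - 301, - 137,  -  387/7, - 556/15, 538/5,204.93, 207, 277.23, 383.62,596, 760 ]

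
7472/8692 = 1868/2173 = 0.86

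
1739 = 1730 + 9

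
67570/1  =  67570 = 67570.00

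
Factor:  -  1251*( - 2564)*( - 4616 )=-14806115424  =  - 2^5*3^2 * 139^1*577^1* 641^1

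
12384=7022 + 5362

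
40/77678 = 20/38839=0.00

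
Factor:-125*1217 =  - 5^3*1217^1 = -152125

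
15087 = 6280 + 8807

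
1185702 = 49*24198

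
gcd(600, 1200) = 600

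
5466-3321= 2145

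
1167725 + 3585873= 4753598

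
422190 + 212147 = 634337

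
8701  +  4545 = 13246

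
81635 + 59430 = 141065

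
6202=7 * 886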